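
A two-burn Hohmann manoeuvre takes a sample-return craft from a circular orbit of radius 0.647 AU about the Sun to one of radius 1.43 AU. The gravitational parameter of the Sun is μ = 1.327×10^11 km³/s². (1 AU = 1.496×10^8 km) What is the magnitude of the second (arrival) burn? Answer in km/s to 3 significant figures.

In km: r₁ = 0.647 × 1.496×10^8 = 9.67912×10^7 km; r₂ = 1.43 × 1.496×10^8 = 2.13928×10^8 km.
The Hohmann ellipse has a_t = (r₁ + r₂)/2 = 1.553596×10^8 km.
On the circular orbit at r = 2.13928×10^8 km, v_c = √(μ/r) = 24.906 km/s.
Vis-viva on the transfer ellipse at r = 2.13928×10^8 km gives v_t = √[μ(2/r − 1/a_t)] = 19.659 km/s.
Δv₂ = |v_t − v_c| = |19.659 − 24.906| = 5.247 km/s.

Δv₂ = 5.25 km/s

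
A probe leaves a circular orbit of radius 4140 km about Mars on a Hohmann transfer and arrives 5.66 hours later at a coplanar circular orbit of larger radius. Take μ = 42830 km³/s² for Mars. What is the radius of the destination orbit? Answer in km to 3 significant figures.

Transfer time t = 5.66 hours = 20376 s, and t = π√(a_t³/μ).
So a_t = (μ t²/π²)^(1/3) = (42830 × (20376)² / π²)^(1/3) = 12168 km.
Since a_t = (r₁ + r₂)/2, r₂ = 2a_t − r₁ = 2×12168 − 4140 = 20196 km.

r₂ = 20200 km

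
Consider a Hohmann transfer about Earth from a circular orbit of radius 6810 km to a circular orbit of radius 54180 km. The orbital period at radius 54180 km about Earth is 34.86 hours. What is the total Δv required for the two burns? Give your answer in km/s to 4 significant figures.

From Kepler's third law T² = 4π²r³/μ at r = 54180 km, T = 34.86 hours = 34.86 × 3600 s = 1.25496×10^5 s: μ = 4π²r³/T² = 3.98673×10^5 km³/s².
Semi-major axis of the transfer orbit: a_t = (6810 + 54180)/2 = 30495 km.
Circular speed at r₁: v₁ = √(μ/r₁) = √(3.98673×10^5/6810) = 7.65129 km/s.
Transfer-orbit speed at r₁ (vis-viva): v_p = √[μ(2/r₁ − 1/a_t)] = 10.1986 km/s.
First burn Δv₁ = |v_p − v₁| = 2.547 km/s.
At r₂, v₂ = √(μ/r₂) = 2.713 km/s.
Transfer-orbit speed at r₂: v_a = √[μ(2/r₂ − 1/a_t)] = 1.282 km/s.
Second burn Δv₂ = |v₂ − v_a| = 1.431 km/s.
Δv = Δv₁ + Δv₂ = 2.547 + 1.431 = 3.978 km/s.

Δv = 3.978 km/s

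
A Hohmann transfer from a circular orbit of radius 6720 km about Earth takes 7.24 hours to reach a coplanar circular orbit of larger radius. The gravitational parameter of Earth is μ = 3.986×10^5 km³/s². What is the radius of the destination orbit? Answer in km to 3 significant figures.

r₂ = 53600 km

Transfer time t = 7.24 hours = 26064 s, and t = π√(a_t³/μ).
So a_t = (μ t²/π²)^(1/3) = (3.986×10^5 × (26064)² / π²)^(1/3) = 30161 km.
Since a_t = (r₁ + r₂)/2, r₂ = 2a_t − r₁ = 2×30161 − 6720 = 53602 km.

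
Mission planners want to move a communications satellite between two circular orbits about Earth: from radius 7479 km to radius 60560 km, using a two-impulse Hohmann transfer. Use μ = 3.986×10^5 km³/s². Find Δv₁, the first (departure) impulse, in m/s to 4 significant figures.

Δv₁ = 2440 m/s

Semi-major axis of the transfer orbit: a_t = (7479 + 60560)/2 = 34019.5 km.
On the circular orbit at r = 7479 km, v_c = √(μ/r) = 7.300 km/s.
Vis-viva on the transfer ellipse at r = 7479 km gives v_t = √[μ(2/r − 1/a_t)] = 9.740 km/s.
Δv₁ = |v_t − v_c| = |9.740 − 7.300| = 2.440 km/s.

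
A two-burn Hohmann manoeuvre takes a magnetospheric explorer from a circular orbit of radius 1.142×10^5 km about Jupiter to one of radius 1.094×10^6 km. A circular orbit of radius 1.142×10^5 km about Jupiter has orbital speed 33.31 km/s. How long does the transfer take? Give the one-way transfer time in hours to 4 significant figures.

From the circular-orbit relation v² = μ/r at r = 1.142×10^5 km: μ = v²r = (33.31)² × 1.142×10^5 = 1.26711×10^8 km³/s².
Semi-major axis of the transfer orbit: a_t = (1.142×10^5 + 1.094×10^6)/2 = 6.041×10^5 km.
Half the transfer-orbit period gives t = π√(a_t³/μ) = 1.3104×10^5 s.
Converting: 1.3104×10^5 s ÷ 3600 s/hour = 36.40 hours.

t = 36.40 hours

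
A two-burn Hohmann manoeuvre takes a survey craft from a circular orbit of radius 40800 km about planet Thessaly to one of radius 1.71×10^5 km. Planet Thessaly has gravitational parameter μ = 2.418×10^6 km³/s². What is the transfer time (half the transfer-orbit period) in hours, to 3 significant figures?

The Hohmann ellipse has a_t = (r₁ + r₂)/2 = 1.059×10^5 km.
By Kepler's third law the transfer-orbit period is T = 2π√(a_t³/μ), so t = T/2 = 69630 s.
Converting: 69630 s ÷ 3600 s/hour = 19.3 hours.

t = 19.3 hours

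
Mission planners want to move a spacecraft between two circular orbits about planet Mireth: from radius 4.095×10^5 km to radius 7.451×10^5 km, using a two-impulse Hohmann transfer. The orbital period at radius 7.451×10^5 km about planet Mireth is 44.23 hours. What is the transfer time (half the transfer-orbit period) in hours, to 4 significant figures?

t = 15.08 hours

From Kepler's third law T² = 4π²r³/μ at r = 7.451×10^5 km, T = 44.23 hours = 44.23 × 3600 s = 1.59228×10^5 s: μ = 4π²r³/T² = 6.44117×10^8 km³/s².
The Hohmann ellipse has a_t = (r₁ + r₂)/2 = 5.773×10^5 km.
By Kepler's third law the transfer-orbit period is T = 2π√(a_t³/μ), so t = T/2 = 54300 s.
Converting: 54300 s ÷ 3600 s/hour = 15.08 hours.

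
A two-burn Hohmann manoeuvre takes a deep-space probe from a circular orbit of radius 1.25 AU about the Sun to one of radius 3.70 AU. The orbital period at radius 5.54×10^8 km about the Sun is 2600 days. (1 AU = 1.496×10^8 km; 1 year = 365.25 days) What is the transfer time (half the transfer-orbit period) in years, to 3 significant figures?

t = 1.94 years

From Kepler's third law T² = 4π²r³/μ at r = 5.54×10^8 km, T = 2600 days = 2600 × 86400 s = 2.2464×10^8 s: μ = 4π²r³/T² = 1.33019×10^11 km³/s².
In km: r₁ = 1.25 × 1.496×10^8 = 1.870×10^8 km; r₂ = 3.70 × 1.496×10^8 = 5.5352×10^8 km.
The Hohmann ellipse has a_t = (r₁ + r₂)/2 = 3.7026×10^8 km.
Half the transfer-orbit period gives t = π√(a_t³/μ) = 6.137×10^7 s.
Converting: 6.137×10^7 s ÷ 3.15576×10^7 s/year (365.25 × 86400) = 1.94 years.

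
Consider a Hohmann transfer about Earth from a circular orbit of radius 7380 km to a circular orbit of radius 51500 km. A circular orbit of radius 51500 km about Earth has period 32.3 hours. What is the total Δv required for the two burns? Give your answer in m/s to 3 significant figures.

From Kepler's third law T² = 4π²r³/μ at r = 51500 km, T = 32.3 hours = 32.3 × 3600 s = 1.1628×10^5 s: μ = 4π²r³/T² = 3.98815×10^5 km³/s².
Semi-major axis of the transfer orbit: a_t = (7380 + 51500)/2 = 29440 km.
At r₁ the circular-orbit speed is v₁ = √(μ/r₁) = 7.3512 km/s.
Transfer-orbit speed at r₁ (vis-viva equation): v_p = √[μ(2/r₁ − 1/a_t)] = 9.7228 km/s.
First burn Δv₁ = |v_p − v₁| = 2.3716 km/s.
Circular speed at r₂: v₂ = √(μ/r₂) = 2.7828 km/s.
Transfer-orbit speed at r₂: v_a = √[μ(2/r₂ − 1/a_t)] = 1.3933 km/s.
Second burn Δv₂ = |v₂ − v_a| = 1.3895 km/s.
Total Δv = Δv₁ + Δv₂ = 3.761 km/s.

Δv = 3760 m/s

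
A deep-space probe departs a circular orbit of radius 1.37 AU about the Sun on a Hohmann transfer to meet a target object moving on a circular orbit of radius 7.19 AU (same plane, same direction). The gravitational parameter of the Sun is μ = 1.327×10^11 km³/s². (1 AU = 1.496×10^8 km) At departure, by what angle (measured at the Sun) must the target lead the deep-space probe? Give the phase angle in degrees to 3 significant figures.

In km: r₁ = 1.37 × 1.496×10^8 = 2.04952×10^8 km; r₂ = 7.19 × 1.496×10^8 = 1.075624×10^9 km.
Semi-major axis of the transfer orbit: a_t = (2.04952×10^8 + 1.075624×10^9)/2 = 6.40288×10^8 km.
Transfer time t = π√(a_t³/μ) = 1.3973×10^8 s.
The target's mean motion on its circular orbit is ω₂ = √(μ/r₂³) = 1.0326×10^-8 rad/s.
Angle swept by the target during transfer: ω₂·t = 1.4429 rad = 82.67°.
The deep-space probe traverses 180° on the transfer ellipse, so the target must lead by 180° − 82.67° = 97.3°.

φ = 97.3°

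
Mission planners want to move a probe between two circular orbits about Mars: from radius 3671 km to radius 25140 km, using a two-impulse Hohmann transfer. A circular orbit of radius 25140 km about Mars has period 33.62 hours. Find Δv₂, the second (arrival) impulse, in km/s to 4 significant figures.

From Kepler's third law T² = 4π²r³/μ at r = 25140 km, T = 33.62 hours = 33.62 × 3600 s = 1.21032×10^5 s: μ = 4π²r³/T² = 42820.8 km³/s².
Semi-major axis of the transfer orbit: a_t = (3671 + 25140)/2 = 14405.5 km.
On the circular orbit at r = 25140 km, v_c = √(μ/r) = 1.3051 km/s.
Transfer-orbit speed at the same r (vis-viva, a = a_t): v_t = √[μ(2/r − 1/a_t)] = 0.65883 km/s.
Δv₂ = |v_t − v_c| = |0.65883 − 1.3051| = 0.6463 km/s.

Δv₂ = 0.6463 km/s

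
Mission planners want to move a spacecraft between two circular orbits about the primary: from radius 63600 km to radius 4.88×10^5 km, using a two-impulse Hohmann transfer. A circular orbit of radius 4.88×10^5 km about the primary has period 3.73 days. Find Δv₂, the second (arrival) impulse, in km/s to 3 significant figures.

From Kepler's third law T² = 4π²r³/μ at r = 4.88×10^5 km, T = 3.73 days = 3.73 × 86400 s = 3.22272×10^5 s: μ = 4π²r³/T² = 4.41747×10^7 km³/s².
Transfer-ellipse semi-major axis a_t = (r₁ + r₂)/2 = (63600 + 4.880×10^5)/2 = 2.758×10^5 km.
On the circular orbit at r = 4.880×10^5 km, v_c = √(μ/r) = 9.514 km/s.
Vis-viva on the transfer ellipse at r = 4.880×10^5 km gives v_t = √[μ(2/r − 1/a_t)] = 4.569 km/s.
Δv₂ = |v_t − v_c| = |4.569 − 9.514| = 4.945 km/s.

Δv₂ = 4.95 km/s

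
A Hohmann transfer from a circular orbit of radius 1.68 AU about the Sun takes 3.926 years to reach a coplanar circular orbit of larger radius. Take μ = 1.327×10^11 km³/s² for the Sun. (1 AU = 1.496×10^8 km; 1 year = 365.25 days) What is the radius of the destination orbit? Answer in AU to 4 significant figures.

In km: r₁ = 1.68 × 1.496×10^8 = 2.51328×10^8 km.
Transfer time t = 3.926 years × 365.25 × 86400 s = 1.238951376×10^8 s, and t = π√(a_t³/μ).
So a_t = (μ t²/π²)^(1/3) = (1.327×10^11 × (1.238951376×10^8)² / π²)^(1/3) = 5.9096×10^8 km.
Since a_t = (r₁ + r₂)/2, r₂ = 2a_t − r₁ = 2×5.9096×10^8 − 2.51328×10^8 = 9.30592×10^8 km.
In AU: r₂ = 9.30592×10^8 / 1.496×10^8 = 6.221 AU.

r₂ = 6.221 AU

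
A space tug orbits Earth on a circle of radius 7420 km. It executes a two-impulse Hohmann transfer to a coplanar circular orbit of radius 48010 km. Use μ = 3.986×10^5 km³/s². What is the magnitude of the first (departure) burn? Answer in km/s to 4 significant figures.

Semi-major axis of the transfer orbit: a_t = (7420 + 48010)/2 = 27715 km.
Circular speed at r = 7420 km: v_c = √(μ/r) = 7.3294 km/s.
Transfer-orbit speed at the same r (vis-viva, a = a_t): v_t = √[μ(2/r − 1/a_t)] = 9.6466 km/s.
Δv₁ = |v_t − v_c| = |9.6466 − 7.3294| = 2.317 km/s.

Δv₁ = 2.317 km/s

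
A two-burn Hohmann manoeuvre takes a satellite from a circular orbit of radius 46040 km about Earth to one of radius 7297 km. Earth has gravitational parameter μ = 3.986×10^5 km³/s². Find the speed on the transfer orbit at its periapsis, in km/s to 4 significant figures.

v = 9.711 km/s

Semi-major axis of the transfer orbit: a_t = (46040 + 7297)/2 = 26668.5 km.
At periapsis, r = 7297 km.
Vis-viva: v = √[μ(2/r − 1/a_t)] = √[3.986×10^5 × (2/7297 − 1/26668.5)] = 9.711 km/s.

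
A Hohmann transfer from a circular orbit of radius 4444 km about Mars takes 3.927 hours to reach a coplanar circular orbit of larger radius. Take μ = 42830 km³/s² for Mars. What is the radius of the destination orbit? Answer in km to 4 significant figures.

Transfer time t = 3.927 hours = 14137.2 s, and t = π√(a_t³/μ).
So a_t = (μ t²/π²)^(1/3) = (42830 × (14137.2)² / π²)^(1/3) = 9536.6 km.
Since a_t = (r₁ + r₂)/2, r₂ = 2a_t − r₁ = 2×9536.6 − 4444 = 14629.2 km.

r₂ = 14630 km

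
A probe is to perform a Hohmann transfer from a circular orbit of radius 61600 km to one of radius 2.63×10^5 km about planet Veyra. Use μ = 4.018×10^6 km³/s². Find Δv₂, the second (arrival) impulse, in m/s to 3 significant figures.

Transfer-ellipse semi-major axis a_t = (r₁ + r₂)/2 = (61600 + 2.630×10^5)/2 = 1.623×10^5 km.
Circular speed at r = 2.630×10^5 km: v_c = √(μ/r) = 3.909 km/s.
Transfer-orbit speed at the same r (vis-viva, a = a_t): v_t = √[μ(2/r − 1/a_t)] = 2.408 km/s.
Δv₂ = |v_t − v_c| = |2.408 − 3.909| = 1.501 km/s.

Δv₂ = 1500 m/s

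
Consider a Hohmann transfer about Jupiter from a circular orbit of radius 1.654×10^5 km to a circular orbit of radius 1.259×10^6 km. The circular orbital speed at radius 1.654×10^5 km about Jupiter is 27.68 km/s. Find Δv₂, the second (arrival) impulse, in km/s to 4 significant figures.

From the circular-orbit relation v² = μ/r at r = 1.654×10^5 km: μ = v²r = (27.68)² × 1.654×10^5 = 1.26727×10^8 km³/s².
Transfer-ellipse semi-major axis a_t = (r₁ + r₂)/2 = (1.654×10^5 + 1.259×10^6)/2 = 7.122×10^5 km.
On the circular orbit at r = 1.259×10^6 km, v_c = √(μ/r) = 10.033 km/s.
Vis-viva on the transfer ellipse at r = 1.259×10^6 km gives v_t = √[μ(2/r − 1/a_t)] = 4.8349 km/s.
Δv₂ = |v_t − v_c| = |4.8349 − 10.033| = 5.198 km/s.

Δv₂ = 5.198 km/s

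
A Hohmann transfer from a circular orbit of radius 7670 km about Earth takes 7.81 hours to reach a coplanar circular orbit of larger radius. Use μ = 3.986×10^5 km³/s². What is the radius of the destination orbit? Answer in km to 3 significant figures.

Transfer time t = 7.81 hours = 28116 s, and t = π√(a_t³/μ).
So a_t = (μ t²/π²)^(1/3) = (3.986×10^5 × (28116)² / π²)^(1/3) = 31724 km.
Since a_t = (r₁ + r₂)/2, r₂ = 2a_t − r₁ = 2×31724 − 7670 = 55778 km.

r₂ = 55800 km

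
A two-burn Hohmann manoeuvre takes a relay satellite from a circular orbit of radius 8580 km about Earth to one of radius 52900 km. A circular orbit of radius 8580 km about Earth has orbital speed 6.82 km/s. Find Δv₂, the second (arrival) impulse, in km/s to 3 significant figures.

From the circular-orbit relation v² = μ/r at r = 8580 km: μ = v²r = (6.82)² × 8580 = 3.99076×10^5 km³/s².
Transfer-ellipse semi-major axis a_t = (r₁ + r₂)/2 = (8580 + 52900)/2 = 30740 km.
On the circular orbit at r = 52900 km, v_c = √(μ/r) = 2.747 km/s.
Transfer-orbit speed at the same r (vis-viva, a = a_t): v_t = √[μ(2/r − 1/a_t)] = 1.451 km/s.
Δv₂ = |v_t − v_c| = |1.451 − 2.747| = 1.296 km/s.

Δv₂ = 1.30 km/s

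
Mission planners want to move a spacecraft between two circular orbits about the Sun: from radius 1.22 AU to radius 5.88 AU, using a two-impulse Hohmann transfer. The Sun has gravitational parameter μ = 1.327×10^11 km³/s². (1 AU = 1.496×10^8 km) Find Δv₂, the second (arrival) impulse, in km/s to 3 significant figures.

In km: r₁ = 1.22 × 1.496×10^8 = 1.82512×10^8 km; r₂ = 5.88 × 1.496×10^8 = 8.79648×10^8 km.
The Hohmann ellipse has a_t = (r₁ + r₂)/2 = 5.3108×10^8 km.
Circular speed at r = 8.79648×10^8 km: v_c = √(μ/r) = 12.282 km/s.
Vis-viva on the transfer ellipse at r = 8.79648×10^8 km gives v_t = √[μ(2/r − 1/a_t)] = 7.2002 km/s.
Δv₂ = |v_t − v_c| = |7.2002 − 12.282| = 5.082 km/s.

Δv₂ = 5.08 km/s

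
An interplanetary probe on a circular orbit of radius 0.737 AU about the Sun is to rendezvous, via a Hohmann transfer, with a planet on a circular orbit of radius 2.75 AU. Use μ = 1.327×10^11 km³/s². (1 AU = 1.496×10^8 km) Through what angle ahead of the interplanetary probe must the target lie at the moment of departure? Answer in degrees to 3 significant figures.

φ = 89.1°

In km: r₁ = 0.737 × 1.496×10^8 = 1.102552×10^8 km; r₂ = 2.75 × 1.496×10^8 = 4.114×10^8 km.
The Hohmann ellipse has a_t = (r₁ + r₂)/2 = 2.608276×10^8 km.
The half-period of the transfer ellipse is t = π√(a_t³/μ) = 3.633×10^7 s.
The target's mean motion on its circular orbit is ω₂ = √(μ/r₂³) = 4.366×10^-8 rad/s.
Angle swept by the target during transfer: ω₂·t = 1.586 rad = 90.87°.
Arrival is 180° from departure on the ellipse, so φ = 180° − 90.87° = 89.1°.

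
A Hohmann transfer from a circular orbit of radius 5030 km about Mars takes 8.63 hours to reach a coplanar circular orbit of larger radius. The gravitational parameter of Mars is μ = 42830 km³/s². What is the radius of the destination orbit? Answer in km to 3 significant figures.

r₂ = 27200 km

Transfer time t = 8.63 hours = 31068 s, and t = π√(a_t³/μ).
So a_t = (μ t²/π²)^(1/3) = (42830 × (31068)² / π²)^(1/3) = 16120 km.
Since a_t = (r₁ + r₂)/2, r₂ = 2a_t − r₁ = 2×16120 − 5030 = 27210 km.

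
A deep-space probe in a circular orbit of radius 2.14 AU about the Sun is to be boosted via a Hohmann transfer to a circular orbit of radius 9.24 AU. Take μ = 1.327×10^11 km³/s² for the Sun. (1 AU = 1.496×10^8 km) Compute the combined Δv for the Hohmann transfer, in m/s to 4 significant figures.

Δv = 9374 m/s

In km: r₁ = 2.14 × 1.496×10^8 = 3.20144×10^8 km; r₂ = 9.24 × 1.496×10^8 = 1.382304×10^9 km.
Transfer-ellipse semi-major axis a_t = (r₁ + r₂)/2 = (3.20144×10^8 + 1.382304×10^9)/2 = 8.51224×10^8 km.
Circular speed at r₁: v₁ = √(μ/r₁) = √(1.327×10^11/3.20144×10^8) = 20.359 km/s.
Transfer-orbit speed at r₁ (vis-viva equation): v_p = √[μ(2/r₁ − 1/a_t)] = 25.944 km/s.
First burn Δv₁ = |v_p − v₁| = 5.585 km/s.
Circular speed at r₂: v₂ = √(μ/r₂) = 9.798 km/s.
Transfer-orbit speed at r₂: v_a = √[μ(2/r₂ − 1/a_t)] = 6.009 km/s.
Second burn Δv₂ = |v₂ − v_a| = 3.789 km/s.
Total Δv = Δv₁ + Δv₂ = 9.374 km/s.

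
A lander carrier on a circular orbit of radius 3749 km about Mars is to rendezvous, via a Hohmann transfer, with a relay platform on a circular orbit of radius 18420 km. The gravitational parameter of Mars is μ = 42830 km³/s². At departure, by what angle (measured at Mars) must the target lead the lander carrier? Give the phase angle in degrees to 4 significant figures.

Semi-major axis of the transfer orbit: a_t = (3749 + 18420)/2 = 11084.5 km.
The half-period of the transfer ellipse is t = π√(a_t³/μ) = 17715.4 s.
Target angular speed ω₂ = √(μ/r₂³) = 8.27827×10^-5 rad/s.
Angle swept by the target during transfer: ω₂·t = 1.46653 rad = 84.03°.
Arrival is 180° from departure on the ellipse, so φ = 180° − 84.03° = 95.97°.

φ = 95.97°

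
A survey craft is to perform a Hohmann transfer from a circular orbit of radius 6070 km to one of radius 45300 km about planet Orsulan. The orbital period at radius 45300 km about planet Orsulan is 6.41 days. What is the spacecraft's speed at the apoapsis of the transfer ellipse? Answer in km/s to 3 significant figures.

From Kepler's third law T² = 4π²r³/μ at r = 45300 km, T = 6.41 days = 6.41 × 86400 s = 5.53824×10^5 s: μ = 4π²r³/T² = 11964.9 km³/s².
Transfer-ellipse semi-major axis a_t = (r₁ + r₂)/2 = (6070 + 45300)/2 = 25685 km.
At apoapsis, r = 45300 km.
From the vis-viva equation, v = √[μ(2/r − 1/a_t)] = 0.2498 km/s.

v = 0.250 km/s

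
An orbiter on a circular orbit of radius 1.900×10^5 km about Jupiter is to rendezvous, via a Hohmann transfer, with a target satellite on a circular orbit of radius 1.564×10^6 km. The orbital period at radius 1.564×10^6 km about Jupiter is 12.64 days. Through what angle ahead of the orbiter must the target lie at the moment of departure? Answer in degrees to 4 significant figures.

φ = 104.4°

From Kepler's third law T² = 4π²r³/μ at r = 1.564×10^6 km, T = 12.64 days = 12.64 × 86400 s = 1.092096×10^6 s: μ = 4π²r³/T² = 1.26633×10^8 km³/s².
Semi-major axis of the transfer orbit: a_t = (1.900×10^5 + 1.564×10^6)/2 = 8.770×10^5 km.
Transfer time t = π√(a_t³/μ) = 2.2928×10^5 s.
Target angular speed ω₂ = √(μ/r₂³) = 5.7533×10^-6 rad/s.
Angle swept by the target during transfer: ω₂·t = 1.3191 rad = 75.58°.
The orbiter traverses 180° on the transfer ellipse, so the target must lead by 180° − 75.58° = 104.4°.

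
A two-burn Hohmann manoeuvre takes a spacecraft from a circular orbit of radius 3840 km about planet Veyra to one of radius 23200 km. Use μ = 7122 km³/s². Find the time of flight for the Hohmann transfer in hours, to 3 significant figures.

Semi-major axis of the transfer orbit: a_t = (3840 + 23200)/2 = 13520 km.
By Kepler's third law the transfer-orbit period is T = 2π√(a_t³/μ), so t = T/2 = 58520 s.
Converting: 58520 s ÷ 3600 s/hour = 16.3 hours.

t = 16.3 hours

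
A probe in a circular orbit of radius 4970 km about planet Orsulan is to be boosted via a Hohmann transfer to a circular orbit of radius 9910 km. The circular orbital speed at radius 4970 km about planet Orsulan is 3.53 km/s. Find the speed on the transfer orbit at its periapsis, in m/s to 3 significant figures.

v = 4070 m/s

From the circular-orbit relation v² = μ/r at r = 4970 km: μ = v²r = (3.53)² × 4970 = 61930.7 km³/s².
Transfer-ellipse semi-major axis a_t = (r₁ + r₂)/2 = (4970 + 9910)/2 = 7440 km.
The periapsis of the transfer ellipse is at r = 4970 km.
Vis-viva: v = √[μ(2/r − 1/a_t)] = √[61930.7 × (2/4970 − 1/7440)] = 4.074 km/s.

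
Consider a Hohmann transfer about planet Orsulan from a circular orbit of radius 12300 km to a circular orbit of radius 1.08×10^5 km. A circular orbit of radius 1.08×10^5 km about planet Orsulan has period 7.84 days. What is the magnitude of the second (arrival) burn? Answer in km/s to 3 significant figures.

Δv₂ = 0.549 km/s

From Kepler's third law T² = 4π²r³/μ at r = 1.08×10^5 km, T = 7.84 days = 7.84 × 86400 s = 6.77376×10^5 s: μ = 4π²r³/T² = 1.08386×10^5 km³/s².
The Hohmann ellipse has a_t = (r₁ + r₂)/2 = 60150 km.
Circular speed at r = 1.080×10^5 km: v_c = √(μ/r) = 1.0018 km/s.
Vis-viva on the transfer ellipse at r = 1.080×10^5 km gives v_t = √[μ(2/r − 1/a_t)] = 0.45301 km/s.
Δv₂ = |v_t − v_c| = |0.45301 − 1.0018| = 0.5488 km/s.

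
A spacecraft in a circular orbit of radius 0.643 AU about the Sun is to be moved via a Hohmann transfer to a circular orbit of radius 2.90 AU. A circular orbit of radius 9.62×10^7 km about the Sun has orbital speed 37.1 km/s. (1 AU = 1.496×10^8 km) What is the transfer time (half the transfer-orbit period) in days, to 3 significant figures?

From the circular-orbit relation v² = μ/r at r = 9.62×10^7 km: μ = v²r = (37.1)² × 9.62×10^7 = 1.32411×10^11 km³/s².
In km: r₁ = 0.643 × 1.496×10^8 = 9.61928×10^7 km; r₂ = 2.90 × 1.496×10^8 = 4.3384×10^8 km.
Transfer-ellipse semi-major axis a_t = (r₁ + r₂)/2 = (9.61928×10^7 + 4.3384×10^8)/2 = 2.650164×10^8 km.
Half the transfer-orbit period gives t = π√(a_t³/μ) = 3.725×10^7 s.
Converting: 3.725×10^7 s ÷ 86400 s/day = 431 days.

t = 431 days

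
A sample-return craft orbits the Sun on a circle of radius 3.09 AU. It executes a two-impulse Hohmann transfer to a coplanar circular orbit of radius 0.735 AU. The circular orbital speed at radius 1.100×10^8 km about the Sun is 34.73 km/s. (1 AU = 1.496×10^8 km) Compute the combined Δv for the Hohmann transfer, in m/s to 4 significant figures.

Δv = 15860 m/s

From the circular-orbit relation v² = μ/r at r = 1.100×10^8 km: μ = v²r = (34.73)² × 1.100×10^8 = 1.32679×10^11 km³/s².
In km: r₁ = 3.09 × 1.496×10^8 = 4.62264×10^8 km; r₂ = 0.735 × 1.496×10^8 = 1.09956×10^8 km.
Semi-major axis of the transfer orbit: a_t = (4.62264×10^8 + 1.09956×10^8)/2 = 2.8611×10^8 km.
Circular speed at r₁: v₁ = √(μ/r₁) = √(1.32679×10^11/4.62264×10^8) = 16.942 km/s.
Transfer-orbit speed at r₁ (vis-viva equation): v_a = √[μ(2/r₁ − 1/a_t)] = 10.503 km/s.
First burn Δv₁ = |v_a − v₁| = 6.439 km/s.
At r₂, v₂ = √(μ/r₂) = 34.737 km/s.
Transfer-orbit speed at r₂: v_p = √[μ(2/r₂ − 1/a_t)] = 44.154 km/s.
Second burn Δv₂ = |v₂ − v_p| = 9.417 km/s.
Total Δv = Δv₁ + Δv₂ = 15.86 km/s.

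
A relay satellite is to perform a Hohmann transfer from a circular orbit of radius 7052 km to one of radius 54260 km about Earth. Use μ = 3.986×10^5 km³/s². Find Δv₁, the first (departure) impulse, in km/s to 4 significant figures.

The Hohmann ellipse has a_t = (r₁ + r₂)/2 = 30656 km.
On the circular orbit at r = 7052 km, v_c = √(μ/r) = 7.5182 km/s.
Transfer-orbit speed at the same r (vis-viva, a = a_t): v_t = √[μ(2/r − 1/a_t)] = 10.002 km/s.
Δv₁ = |v_t − v_c| = |10.002 − 7.5182| = 2.484 km/s.

Δv₁ = 2.484 km/s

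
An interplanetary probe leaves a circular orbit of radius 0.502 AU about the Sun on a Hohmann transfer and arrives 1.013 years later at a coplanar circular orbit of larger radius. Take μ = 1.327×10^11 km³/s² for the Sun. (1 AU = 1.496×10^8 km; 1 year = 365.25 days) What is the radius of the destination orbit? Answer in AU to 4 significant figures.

r₂ = 2.700 AU

In km: r₁ = 0.502 × 1.496×10^8 = 7.50992×10^7 km.
Transfer time t = 1.013 years × 365.25 × 86400 s = 3.19678488×10^7 s, and t = π√(a_t³/μ).
So a_t = (μ t²/π²)^(1/3) = (1.327×10^11 × (3.19678488×10^7)² / π²)^(1/3) = 2.3951×10^8 km.
Since a_t = (r₁ + r₂)/2, r₂ = 2a_t − r₁ = 2×2.3951×10^8 − 7.50992×10^7 = 4.039208×10^8 km.
In AU: r₂ = 4.039208×10^8 / 1.496×10^8 = 2.700 AU.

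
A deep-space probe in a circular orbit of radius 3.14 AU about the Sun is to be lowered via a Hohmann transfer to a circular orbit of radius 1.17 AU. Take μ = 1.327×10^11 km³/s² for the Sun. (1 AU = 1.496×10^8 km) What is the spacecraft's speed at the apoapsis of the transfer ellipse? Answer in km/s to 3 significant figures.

In km: r₁ = 3.14 × 1.496×10^8 = 4.69744×10^8 km; r₂ = 1.17 × 1.496×10^8 = 1.75032×10^8 km.
Transfer-ellipse semi-major axis a_t = (r₁ + r₂)/2 = (4.69744×10^8 + 1.75032×10^8)/2 = 3.22388×10^8 km.
At apoapsis, r = 4.69744×10^8 km.
Vis-viva: v = √[μ(2/r − 1/a_t)] = √[1.327×10^11 × (2/4.69744×10^8 − 1/3.22388×10^8)] = 12.38 km/s.

v = 12.4 km/s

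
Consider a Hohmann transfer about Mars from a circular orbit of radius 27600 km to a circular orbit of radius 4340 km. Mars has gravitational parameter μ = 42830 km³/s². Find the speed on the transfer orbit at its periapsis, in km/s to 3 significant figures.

Semi-major axis of the transfer orbit: a_t = (27600 + 4340)/2 = 15970 km.
At periapsis, r = 4340 km.
Vis-viva: v = √[μ(2/r − 1/a_t)] = √[42830 × (2/4340 − 1/15970)] = 4.130 km/s.

v = 4.13 km/s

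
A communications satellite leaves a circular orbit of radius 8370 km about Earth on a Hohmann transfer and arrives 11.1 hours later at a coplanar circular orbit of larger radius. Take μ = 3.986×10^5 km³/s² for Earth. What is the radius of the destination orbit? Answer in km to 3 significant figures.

Transfer time t = 11.1 hours = 39960 s, and t = π√(a_t³/μ).
So a_t = (μ t²/π²)^(1/3) = (3.986×10^5 × (39960)² / π²)^(1/3) = 40102 km.
Since a_t = (r₁ + r₂)/2, r₂ = 2a_t − r₁ = 2×40102 − 8370 = 71834 km.

r₂ = 71800 km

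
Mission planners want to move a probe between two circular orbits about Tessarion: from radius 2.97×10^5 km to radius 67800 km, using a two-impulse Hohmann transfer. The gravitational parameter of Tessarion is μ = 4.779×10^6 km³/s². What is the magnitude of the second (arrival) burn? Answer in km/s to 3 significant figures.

Transfer-ellipse semi-major axis a_t = (r₁ + r₂)/2 = (2.970×10^5 + 67800)/2 = 1.824×10^5 km.
On the circular orbit at r = 67800 km, v_c = √(μ/r) = 8.39564 km/s.
Transfer-orbit speed at the same r (vis-viva, a = a_t): v_t = √[μ(2/r − 1/a_t)] = 10.7132 km/s.
Δv₂ = |v_t − v_c| = |10.7132 − 8.39564| = 2.318 km/s.

Δv₂ = 2.32 km/s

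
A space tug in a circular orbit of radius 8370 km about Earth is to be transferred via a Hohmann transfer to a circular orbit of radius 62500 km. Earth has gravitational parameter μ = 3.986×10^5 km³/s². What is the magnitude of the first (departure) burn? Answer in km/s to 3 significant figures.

The Hohmann ellipse has a_t = (r₁ + r₂)/2 = 35435 km.
On the circular orbit at r = 8370 km, v_c = √(μ/r) = 6.901 km/s.
Vis-viva on the transfer ellipse at r = 8370 km gives v_t = √[μ(2/r − 1/a_t)] = 9.165 km/s.
Δv₁ = |v_t − v_c| = |9.165 − 6.901| = 2.264 km/s.

Δv₁ = 2.26 km/s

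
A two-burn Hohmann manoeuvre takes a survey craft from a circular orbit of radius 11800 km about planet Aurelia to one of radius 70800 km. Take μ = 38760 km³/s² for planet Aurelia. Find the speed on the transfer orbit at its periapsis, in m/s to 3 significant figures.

v = 2370 m/s

The Hohmann ellipse has a_t = (r₁ + r₂)/2 = 41300 km.
The periapsis of the transfer ellipse is at r = 11800 km.
From the vis-viva equation, v = √[μ(2/r − 1/a_t)] = 2.373 km/s.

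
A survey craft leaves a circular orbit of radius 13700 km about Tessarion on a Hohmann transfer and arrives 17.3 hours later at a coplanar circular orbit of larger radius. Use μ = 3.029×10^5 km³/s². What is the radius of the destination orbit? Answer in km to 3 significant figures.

Transfer time t = 17.3 hours = 62280 s, and t = π√(a_t³/μ).
So a_t = (μ t²/π²)^(1/3) = (3.029×10^5 × (62280)² / π²)^(1/3) = 49193 km.
Since a_t = (r₁ + r₂)/2, r₂ = 2a_t − r₁ = 2×49193 − 13700 = 84686 km.

r₂ = 84700 km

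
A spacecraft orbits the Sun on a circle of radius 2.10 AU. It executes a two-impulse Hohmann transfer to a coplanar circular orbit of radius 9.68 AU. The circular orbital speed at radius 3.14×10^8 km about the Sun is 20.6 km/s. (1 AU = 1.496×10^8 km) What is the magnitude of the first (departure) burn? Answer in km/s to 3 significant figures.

From the circular-orbit relation v² = μ/r at r = 3.14×10^8 km: μ = v²r = (20.6)² × 3.14×10^8 = 1.33249×10^11 km³/s².
In km: r₁ = 2.10 × 1.496×10^8 = 3.1416×10^8 km; r₂ = 9.68 × 1.496×10^8 = 1.448128×10^9 km.
Transfer-ellipse semi-major axis a_t = (r₁ + r₂)/2 = (3.1416×10^8 + 1.448128×10^9)/2 = 8.81144×10^8 km.
On the circular orbit at r = 3.1416×10^8 km, v_c = √(μ/r) = 20.595 km/s.
Vis-viva on the transfer ellipse at r = 3.1416×10^8 km gives v_t = √[μ(2/r − 1/a_t)] = 26.402 km/s.
Δv₁ = |v_t − v_c| = |26.402 − 20.595| = 5.807 km/s.

Δv₁ = 5.81 km/s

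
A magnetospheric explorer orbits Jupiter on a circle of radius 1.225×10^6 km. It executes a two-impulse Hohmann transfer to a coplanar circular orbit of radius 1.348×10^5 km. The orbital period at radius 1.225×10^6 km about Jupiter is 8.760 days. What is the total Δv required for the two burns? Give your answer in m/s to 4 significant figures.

From Kepler's third law T² = 4π²r³/μ at r = 1.225×10^6 km, T = 8.760 days = 8.760 × 86400 s = 7.56864×10^5 s: μ = 4π²r³/T² = 1.26687×10^8 km³/s².
The Hohmann ellipse has a_t = (r₁ + r₂)/2 = 6.799×10^5 km.
At r₁ the circular-orbit speed is v₁ = √(μ/r₁) = 10.169 km/s.
On the transfer ellipse at r₁, v² = μ(2/r − 1/a) gives v_a = √[μ(2/r₁ − 1/a_t)] = 4.5281 km/s.
First burn Δv₁ = |v_a − v₁| = 5.641 km/s.
At r₂, v₂ = √(μ/r₂) = 30.66 km/s.
Transfer-orbit speed at r₂: v_p = √[μ(2/r₂ − 1/a_t)] = 41.15 km/s.
Second burn Δv₂ = |v₂ − v_p| = 10.49 km/s.
Total Δv = Δv₁ + Δv₂ = 16.13 km/s.

Δv = 16130 m/s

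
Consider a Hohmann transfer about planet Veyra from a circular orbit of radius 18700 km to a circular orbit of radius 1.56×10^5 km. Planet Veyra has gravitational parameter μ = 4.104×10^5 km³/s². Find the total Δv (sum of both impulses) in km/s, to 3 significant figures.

The Hohmann ellipse has a_t = (r₁ + r₂)/2 = 87350 km.
Circular speed at r₁: v₁ = √(μ/r₁) = √(4.104×10^5/18700) = 4.6847 km/s.
On the transfer ellipse at r₁, vis-viva equation gives v_p = √[μ(2/r₁ − 1/a_t)] = 6.2606 km/s.
First burn Δv₁ = |v_p − v₁| = 1.5759 km/s.
At r₂, v₂ = √(μ/r₂) = 1.622 km/s.
Transfer-orbit speed at r₂: v_a = √[μ(2/r₂ − 1/a_t)] = 0.7505 km/s.
Second burn Δv₂ = |v₂ − v_a| = 0.87150 km/s.
Total Δv = Δv₁ + Δv₂ = 2.447 km/s.

Δv = 2.45 km/s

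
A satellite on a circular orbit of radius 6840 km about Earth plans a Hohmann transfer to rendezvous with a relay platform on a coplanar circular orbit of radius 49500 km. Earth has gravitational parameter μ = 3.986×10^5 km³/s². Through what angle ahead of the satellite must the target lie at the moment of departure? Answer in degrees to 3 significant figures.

The Hohmann ellipse has a_t = (r₁ + r₂)/2 = 28170 km.
Transfer time t = π√(a_t³/μ) = 23526.7 s.
The target's mean motion on its circular orbit is ω₂ = √(μ/r₂³) = 5.73272×10^-5 rad/s.
Angle swept by the target during transfer: ω₂·t = 1.34872 rad = 77.28°.
Arrival is 180° from departure on the ellipse, so φ = 180° − 77.28° = 103°.

φ = 103°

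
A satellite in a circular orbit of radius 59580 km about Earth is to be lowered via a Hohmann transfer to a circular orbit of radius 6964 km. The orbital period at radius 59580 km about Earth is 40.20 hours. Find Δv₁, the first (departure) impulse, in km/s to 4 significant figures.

Δv₁ = 1.403 km/s

From Kepler's third law T² = 4π²r³/μ at r = 59580 km, T = 40.20 hours = 40.20 × 3600 s = 1.4472×10^5 s: μ = 4π²r³/T² = 3.98661×10^5 km³/s².
Semi-major axis of the transfer orbit: a_t = (59580 + 6964)/2 = 33272 km.
On the circular orbit at r = 59580 km, v_c = √(μ/r) = 2.5867 km/s.
Transfer-orbit speed at the same r (vis-viva, a = a_t): v_t = √[μ(2/r − 1/a_t)] = 1.1834 km/s.
Δv₁ = |v_t − v_c| = |1.1834 − 2.5867| = 1.403 km/s.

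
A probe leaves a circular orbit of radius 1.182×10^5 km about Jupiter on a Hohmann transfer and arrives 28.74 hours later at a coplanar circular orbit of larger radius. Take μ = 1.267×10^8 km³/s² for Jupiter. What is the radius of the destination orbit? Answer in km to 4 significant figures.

Transfer time t = 28.74 hours = 1.03464×10^5 s, and t = π√(a_t³/μ).
So a_t = (μ t²/π²)^(1/3) = (1.267×10^8 × (1.03464×10^5)² / π²)^(1/3) = 5.1604×10^5 km.
Since a_t = (r₁ + r₂)/2, r₂ = 2a_t − r₁ = 2×5.1604×10^5 − 1.182×10^5 = 9.1388×10^5 km.

r₂ = 9.139×10^5 km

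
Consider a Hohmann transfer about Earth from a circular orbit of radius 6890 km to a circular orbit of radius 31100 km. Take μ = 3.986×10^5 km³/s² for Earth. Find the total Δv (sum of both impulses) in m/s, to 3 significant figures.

Δv = 3550 m/s

Semi-major axis of the transfer orbit: a_t = (6890 + 31100)/2 = 18995 km.
At r₁ the circular-orbit speed is v₁ = √(μ/r₁) = 7.606 km/s.
Transfer-orbit speed at r₁ (vis-viva equation): v_p = √[μ(2/r₁ − 1/a_t)] = 9.732 km/s.
First burn Δv₁ = |v_p − v₁| = 2.126 km/s.
At r₂, v₂ = √(μ/r₂) = 3.580 km/s.
Transfer-orbit speed at r₂: v_a = √[μ(2/r₂ − 1/a_t)] = 2.156 km/s.
Second burn Δv₂ = |v₂ − v_a| = 1.424 km/s.
Δv = Δv₁ + Δv₂ = 2.126 + 1.424 = 3.550 km/s.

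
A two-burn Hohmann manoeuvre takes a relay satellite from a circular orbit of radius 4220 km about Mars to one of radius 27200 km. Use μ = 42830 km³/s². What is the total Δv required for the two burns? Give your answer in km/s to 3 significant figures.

The Hohmann ellipse has a_t = (r₁ + r₂)/2 = 15710 km.
At r₁ the circular-orbit speed is v₁ = √(μ/r₁) = 3.1858 km/s.
On the transfer ellipse at r₁, vis-viva gives v_p = √[μ(2/r₁ − 1/a_t)] = 4.1919 km/s.
First burn Δv₁ = |v_p − v₁| = 1.0061 km/s.
At r₂, v₂ = √(μ/r₂) = 1.254844 km/s.
Transfer-orbit speed at r₂: v_a = √[μ(2/r₂ − 1/a_t)] = 0.6503658 km/s.
Second burn Δv₂ = |v₂ − v_a| = 0.60448 km/s.
Δv = Δv₁ + Δv₂ = 1.0061 + 0.60448 = 1.611 km/s.

Δv = 1.61 km/s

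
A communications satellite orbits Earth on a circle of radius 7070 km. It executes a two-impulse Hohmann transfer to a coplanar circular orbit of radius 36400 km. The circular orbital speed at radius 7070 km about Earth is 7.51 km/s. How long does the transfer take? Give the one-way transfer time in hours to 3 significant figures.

t = 4.43 hours

From the circular-orbit relation v² = μ/r at r = 7070 km: μ = v²r = (7.51)² × 7070 = 3.98749×10^5 km³/s².
Transfer-ellipse semi-major axis a_t = (r₁ + r₂)/2 = (7070 + 36400)/2 = 21735 km.
By Kepler's third law the transfer-orbit period is T = 2π√(a_t³/μ), so t = T/2 = 15940 s.
Converting: 15940 s ÷ 3600 s/hour = 4.43 hours.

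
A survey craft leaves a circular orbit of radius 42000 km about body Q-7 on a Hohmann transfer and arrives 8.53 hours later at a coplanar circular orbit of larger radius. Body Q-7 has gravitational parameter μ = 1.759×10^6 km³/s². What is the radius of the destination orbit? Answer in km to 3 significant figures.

Transfer time t = 8.53 hours = 30708 s, and t = π√(a_t³/μ).
So a_t = (μ t²/π²)^(1/3) = (1.759×10^6 × (30708)² / π²)^(1/3) = 55185 km.
Since a_t = (r₁ + r₂)/2, r₂ = 2a_t − r₁ = 2×55185 − 42000 = 68370 km.

r₂ = 68400 km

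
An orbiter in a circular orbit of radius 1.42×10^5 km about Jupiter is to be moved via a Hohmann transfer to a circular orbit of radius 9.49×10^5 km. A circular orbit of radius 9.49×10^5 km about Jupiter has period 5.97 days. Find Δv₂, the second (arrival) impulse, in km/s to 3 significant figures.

Δv₂ = 5.66 km/s

From Kepler's third law T² = 4π²r³/μ at r = 9.49×10^5 km, T = 5.97 days = 5.97 × 86400 s = 5.15808×10^5 s: μ = 4π²r³/T² = 1.26818×10^8 km³/s².
Semi-major axis of the transfer orbit: a_t = (1.420×10^5 + 9.490×10^5)/2 = 5.455×10^5 km.
On the circular orbit at r = 9.490×10^5 km, v_c = √(μ/r) = 11.56 km/s.
Transfer-orbit speed at the same r (vis-viva, a = a_t): v_t = √[μ(2/r − 1/a_t)] = 5.898 km/s.
Δv₂ = |v_t − v_c| = |5.898 − 11.56| = 5.662 km/s.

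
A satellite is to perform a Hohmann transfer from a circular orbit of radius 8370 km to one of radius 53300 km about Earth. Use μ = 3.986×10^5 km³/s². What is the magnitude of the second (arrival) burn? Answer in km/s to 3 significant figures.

Semi-major axis of the transfer orbit: a_t = (8370 + 53300)/2 = 30835 km.
Circular speed at r = 53300 km: v_c = √(μ/r) = 2.735 km/s.
Transfer-orbit speed at the same r (vis-viva, a = a_t): v_t = √[μ(2/r − 1/a_t)] = 1.425 km/s.
Δv₂ = |v_t − v_c| = |1.425 − 2.735| = 1.310 km/s.

Δv₂ = 1.31 km/s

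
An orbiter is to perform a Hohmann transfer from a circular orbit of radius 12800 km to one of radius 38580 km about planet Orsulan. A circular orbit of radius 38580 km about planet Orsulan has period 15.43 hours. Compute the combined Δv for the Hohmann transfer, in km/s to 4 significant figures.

From Kepler's third law T² = 4π²r³/μ at r = 38580 km, T = 15.43 hours = 15.43 × 3600 s = 55548 s: μ = 4π²r³/T² = 7.34699×10^5 km³/s².
Semi-major axis of the transfer orbit: a_t = (12800 + 38580)/2 = 25690 km.
Circular speed at r₁: v₁ = √(μ/r₁) = √(7.34699×10^5/12800) = 7.576 km/s.
Transfer-orbit speed at r₁ (v² = μ(2/r − 1/a)): v_p = √[μ(2/r₁ − 1/a_t)] = 9.284 km/s.
First burn Δv₁ = |v_p − v₁| = 1.708 km/s.
At r₂, v₂ = √(μ/r₂) = 4.364 km/s.
Transfer-orbit speed at r₂: v_a = √[μ(2/r₂ − 1/a_t)] = 3.080 km/s.
Second burn Δv₂ = |v₂ − v_a| = 1.284 km/s.
Total Δv = Δv₁ + Δv₂ = 2.992 km/s.

Δv = 2.992 km/s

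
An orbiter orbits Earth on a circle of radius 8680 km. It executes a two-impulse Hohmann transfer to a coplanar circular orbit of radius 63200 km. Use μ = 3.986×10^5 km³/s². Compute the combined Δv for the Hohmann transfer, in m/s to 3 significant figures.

The Hohmann ellipse has a_t = (r₁ + r₂)/2 = 35940 km.
Circular speed at r₁: v₁ = √(μ/r₁) = √(3.986×10^5/8680) = 6.7766 km/s.
Transfer-orbit speed at r₁ (v² = μ(2/r − 1/a)): v_p = √[μ(2/r₁ − 1/a_t)] = 8.9862 km/s.
First burn Δv₁ = |v_p − v₁| = 2.210 km/s.
At r₂, v₂ = √(μ/r₂) = 2.511 km/s.
Transfer-orbit speed at r₂: v_a = √[μ(2/r₂ − 1/a_t)] = 1.234 km/s.
Second burn Δv₂ = |v₂ − v_a| = 1.277 km/s.
Total Δv = Δv₁ + Δv₂ = 3.487 km/s.

Δv = 3490 m/s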